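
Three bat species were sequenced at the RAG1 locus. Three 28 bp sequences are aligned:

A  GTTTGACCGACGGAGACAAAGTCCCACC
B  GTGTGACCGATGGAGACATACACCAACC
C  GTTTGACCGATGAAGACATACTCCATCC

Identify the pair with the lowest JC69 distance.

B and C

A–B: 6/28 differ, p = 0.214, d = 0.252.
A–C: 6/28 differ, p = 0.214, d = 0.252.
B–C: 4/28 differ, p = 0.143, d = 0.158.
The smallest distance is between B and C.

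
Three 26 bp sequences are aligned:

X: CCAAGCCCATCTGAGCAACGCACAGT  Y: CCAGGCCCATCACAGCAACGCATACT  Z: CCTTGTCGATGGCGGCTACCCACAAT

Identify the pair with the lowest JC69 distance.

X and Y

X–Y: 5/26 differ, p = 0.192, d = 0.222.
X–Z: 11/26 differ, p = 0.423, d = 0.623.
Y–Z: 11/26 differ, p = 0.423, d = 0.623.
The smallest distance is between X and Y.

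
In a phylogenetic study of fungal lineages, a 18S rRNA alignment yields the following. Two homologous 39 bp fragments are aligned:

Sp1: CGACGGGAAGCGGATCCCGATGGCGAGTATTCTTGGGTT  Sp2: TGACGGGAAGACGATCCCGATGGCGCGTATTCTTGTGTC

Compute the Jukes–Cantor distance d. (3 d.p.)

0.172

The sequences differ at 6 of 39 sites (1, 11, 12, 26, 36, 39), so p = 6/39 ≈ 0.153846.
d = −(3/4) ln(1 − 4p/3) = −0.75 ln(1 − 0.205128) = −0.75 ln(0.794872)
  = −0.75 × (-0.229574) = 0.172181 substitutions/site.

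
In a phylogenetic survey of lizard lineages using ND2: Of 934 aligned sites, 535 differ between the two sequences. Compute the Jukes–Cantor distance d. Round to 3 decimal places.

1.082

p = 535/934 ≈ 0.572805.
d = −(3/4) ln(1 − 4p/3) = −0.75 ln(1 − 0.76374) = −0.75 ln(0.23626)
  = −0.75 × (-1.442822) = 1.082117 substitutions/site.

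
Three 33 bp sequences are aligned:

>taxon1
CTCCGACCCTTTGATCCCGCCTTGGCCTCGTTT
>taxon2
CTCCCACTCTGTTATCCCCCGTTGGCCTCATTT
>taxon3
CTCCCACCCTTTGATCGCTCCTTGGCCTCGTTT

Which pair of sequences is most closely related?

taxon1 and taxon3

taxon1–taxon2: 7/33 differ, p = 0.212, d = 0.249.
taxon1–taxon3: 3/33 differ, p = 0.091, d = 0.097.
taxon2–taxon3: 7/33 differ, p = 0.212, d = 0.249.
The smallest distance is between taxon1 and taxon3.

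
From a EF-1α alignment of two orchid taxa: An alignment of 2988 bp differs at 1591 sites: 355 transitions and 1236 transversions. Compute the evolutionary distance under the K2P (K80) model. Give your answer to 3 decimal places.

P = 355/2988 ≈ 0.118809 and Q = 1236/2988 ≈ 0.413655.
Under the Kimura two-parameter model, d = −½ ln(1 − 2P − Q) − ¼ ln(1 − 2Q).
1 − 2P − Q = 0.348727, giving −½ ln(0.348727) = 0.526733.
1 − 2Q = 0.17269, giving −¼ ln(0.17269) = 0.439064.
d = 0.526733 + 0.439064 = 0.965797.

0.966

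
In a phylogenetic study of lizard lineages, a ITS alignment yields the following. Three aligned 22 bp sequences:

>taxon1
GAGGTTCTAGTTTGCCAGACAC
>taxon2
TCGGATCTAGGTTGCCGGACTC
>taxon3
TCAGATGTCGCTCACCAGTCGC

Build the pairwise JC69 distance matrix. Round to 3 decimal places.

taxon1–taxon2: 6/22 sites differ → p ≈ 0.272727, d = −0.75 ln(1 − 0.363636) = 0.338988 ≈ 0.339.
taxon1–taxon3: 11/22 sites differ → p = 0.5, d = −0.75 ln(1 − 0.666667) = 0.823960 ≈ 0.824.
taxon2–taxon3: 9/22 sites differ → p ≈ 0.409091, d = −0.75 ln(1 − 0.545455) = 0.591344 ≈ 0.591.

d(taxon1,taxon2) = 0.339, d(taxon1,taxon3) = 0.824, d(taxon2,taxon3) = 0.591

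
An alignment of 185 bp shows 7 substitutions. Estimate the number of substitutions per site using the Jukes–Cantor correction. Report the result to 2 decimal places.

p = 7/185 ≈ 0.037838.
d = −(3/4) ln(1 − 4p/3) = −0.75 ln(1 − 0.050451) = −0.75 ln(0.949549)
  = −0.75 × (-0.051768) = 0.038826 substitutions/site.

0.04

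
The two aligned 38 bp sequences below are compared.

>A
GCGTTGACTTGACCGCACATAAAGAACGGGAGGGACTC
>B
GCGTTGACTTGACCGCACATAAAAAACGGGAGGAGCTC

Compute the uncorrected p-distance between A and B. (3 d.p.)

The sequences differ at 3 of 38 positions (sites 24, 34, 35).
p = 3/38 = 0.078947… ≈ 0.079 (to 3 d.p.).

0.079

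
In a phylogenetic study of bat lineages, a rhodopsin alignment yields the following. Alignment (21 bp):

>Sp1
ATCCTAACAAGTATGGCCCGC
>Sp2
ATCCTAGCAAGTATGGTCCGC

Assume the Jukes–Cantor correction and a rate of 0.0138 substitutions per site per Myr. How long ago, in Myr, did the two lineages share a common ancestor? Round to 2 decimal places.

3.69

The sequences differ at 2 of 21 sites (7, 17), so p = 2/21 ≈ 0.095238.
d = −(3/4) ln(1 − 4p/3) = −0.75 ln(1 − 0.126984) = −0.75 ln(0.873016)
  = −0.75 × (-0.135801) = 0.101851 substitutions/site.
Under a molecular clock d = 2μt, so t = d/(2μ) = 0.101851 / (2 × 0.0138) = 3.69 Myr.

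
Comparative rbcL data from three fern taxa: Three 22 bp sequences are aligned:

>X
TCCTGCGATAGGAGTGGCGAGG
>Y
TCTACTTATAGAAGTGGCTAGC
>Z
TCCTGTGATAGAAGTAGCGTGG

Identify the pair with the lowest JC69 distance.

X–Y: 8/22 differ, p = 0.364, d = 0.497.
X–Z: 4/22 differ, p = 0.182, d = 0.208.
Y–Z: 8/22 differ, p = 0.364, d = 0.497.
The smallest distance is between X and Z.

X and Z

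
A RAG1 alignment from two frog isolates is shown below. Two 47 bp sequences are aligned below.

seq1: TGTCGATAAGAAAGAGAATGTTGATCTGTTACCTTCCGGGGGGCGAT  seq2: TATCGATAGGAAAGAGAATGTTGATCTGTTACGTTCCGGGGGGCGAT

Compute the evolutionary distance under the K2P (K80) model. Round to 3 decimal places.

Of 47 sites, 2 differences are transitions and 1 are transversions, so P = 2/47 ≈ 0.042553 and Q = 1/47 ≈ 0.021277.
Under the Kimura two-parameter model, d = −½ ln(1 − 2P − Q) − ¼ ln(1 − 2Q).
1 − 2P − Q = 0.893617, giving −½ ln(0.893617) = 0.056239.
1 − 2Q = 0.957446, giving −¼ ln(0.957446) = 0.010871.
d = 0.056239 + 0.010871 = 0.067110.

0.067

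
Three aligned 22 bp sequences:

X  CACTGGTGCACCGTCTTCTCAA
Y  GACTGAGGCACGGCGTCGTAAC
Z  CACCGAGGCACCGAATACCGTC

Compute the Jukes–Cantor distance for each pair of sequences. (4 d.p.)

X–Y: 10/22 sites differ → p ≈ 0.454545, d = −0.75 ln(1 − 0.60606) = 0.698667 ≈ 0.6987.
X–Z: 10/22 sites differ → p ≈ 0.454545, d = −0.75 ln(1 − 0.60606) = 0.698667 ≈ 0.6987.
Y–Z: 10/22 sites differ → p ≈ 0.454545, d = −0.75 ln(1 − 0.60606) = 0.698667 ≈ 0.6987.

d(X,Y) = 0.6987, d(X,Z) = 0.6987, d(Y,Z) = 0.6987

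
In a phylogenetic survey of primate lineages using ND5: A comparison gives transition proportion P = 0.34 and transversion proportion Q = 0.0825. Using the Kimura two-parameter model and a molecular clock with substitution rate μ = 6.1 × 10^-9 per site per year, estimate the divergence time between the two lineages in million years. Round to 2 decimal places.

62.61

Under the Kimura two-parameter model, d = −½ ln(1 − 2P − Q) − ¼ ln(1 − 2Q).
1 − 2P − Q = 0.2375, giving −½ ln(0.2375) = 0.718794.
1 − 2Q = 0.835, giving −¼ ln(0.835) = 0.045081.
d = 0.718794 + 0.045081 = 0.763875.
Under a molecular clock d = 2μt, so t = d/(2μ) = 0.763875 / (2 × 6.1 × 10^-9) = 62.61 million years.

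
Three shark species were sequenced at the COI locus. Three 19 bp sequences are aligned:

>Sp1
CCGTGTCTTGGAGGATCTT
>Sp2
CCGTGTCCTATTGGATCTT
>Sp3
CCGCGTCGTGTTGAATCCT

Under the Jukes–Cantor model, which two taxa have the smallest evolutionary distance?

Sp1 and Sp2

Sp1–Sp2: 4/19 differ, p = 0.211, d = 0.247.
Sp1–Sp3: 6/19 differ, p = 0.316, d = 0.410.
Sp2–Sp3: 5/19 differ, p = 0.263, d = 0.324.
The smallest distance is between Sp1 and Sp2.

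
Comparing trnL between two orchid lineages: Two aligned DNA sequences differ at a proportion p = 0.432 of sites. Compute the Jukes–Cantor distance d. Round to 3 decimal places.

0.644

d = −(3/4) ln(1 − 4p/3) = −0.75 ln(1 − 0.576) = −0.75 ln(0.424)
  = −0.75 × (-0.858022) = 0.643517 substitutions/site.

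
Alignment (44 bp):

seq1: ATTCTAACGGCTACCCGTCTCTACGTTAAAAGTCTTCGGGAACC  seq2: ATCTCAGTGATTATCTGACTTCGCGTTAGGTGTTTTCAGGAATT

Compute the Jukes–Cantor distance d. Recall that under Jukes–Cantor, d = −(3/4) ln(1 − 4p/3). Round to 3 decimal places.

The sequences differ at 20 of 44 sites, so p = 20/44 ≈ 0.454545.
d = −(3/4) ln(1 − 4p/3) = −0.75 ln(1 − 0.60606) = −0.75 ln(0.39394)
  = −0.75 × (-0.931557) = 0.698668 substitutions/site.

0.699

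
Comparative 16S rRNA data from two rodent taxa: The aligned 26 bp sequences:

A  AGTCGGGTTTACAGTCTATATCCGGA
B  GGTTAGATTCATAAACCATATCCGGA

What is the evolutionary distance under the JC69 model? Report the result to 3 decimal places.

0.464

The sequences differ at 9 of 26 sites (1, 4, 5, 7, 10, 12, 14, 15, 17), so p = 9/26 ≈ 0.346154.
d = −(3/4) ln(1 − 4p/3) = −0.75 ln(1 − 0.461539) = −0.75 ln(0.538461)
  = −0.75 × (-0.619040) = 0.464280 substitutions/site.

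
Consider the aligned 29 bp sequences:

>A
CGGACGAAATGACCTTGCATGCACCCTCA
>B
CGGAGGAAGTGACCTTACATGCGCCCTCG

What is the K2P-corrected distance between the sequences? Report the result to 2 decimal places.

Of 29 sites, 4 differences are transitions and 1 are transversions, so P = 4/29 ≈ 0.137931 and Q = 1/29 ≈ 0.034483.
Under the Kimura two-parameter model, d = −½ ln(1 − 2P − Q) − ¼ ln(1 − 2Q).
1 − 2P − Q = 0.689655, giving −½ ln(0.689655) = 0.185782.
1 − 2Q = 0.931034, giving −¼ ln(0.931034) = 0.017865.
d = 0.185782 + 0.017865 = 0.203647.

0.20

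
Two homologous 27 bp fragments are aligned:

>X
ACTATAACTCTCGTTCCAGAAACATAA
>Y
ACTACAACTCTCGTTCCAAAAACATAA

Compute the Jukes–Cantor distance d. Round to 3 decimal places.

The sequences differ at 2 of 27 sites (5, 19), so p = 2/27 ≈ 0.074074.
d = −(3/4) ln(1 − 4p/3) = −0.75 ln(1 − 0.098765) = −0.75 ln(0.901235)
  = −0.75 × (-0.103989) = 0.077992 substitutions/site.

0.078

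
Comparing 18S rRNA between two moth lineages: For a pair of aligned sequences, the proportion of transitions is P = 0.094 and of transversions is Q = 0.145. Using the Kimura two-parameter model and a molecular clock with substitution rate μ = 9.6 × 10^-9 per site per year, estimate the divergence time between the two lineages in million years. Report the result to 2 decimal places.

15.01

Under the Kimura two-parameter model, d = −½ ln(1 − 2P − Q) − ¼ ln(1 − 2Q).
1 − 2P − Q = 0.667, giving −½ ln(0.667) = 0.202483.
1 − 2Q = 0.71, giving −¼ ln(0.71) = 0.085623.
d = 0.202483 + 0.085623 = 0.288106.
Under a molecular clock d = 2μt, so t = d/(2μ) = 0.288106 / (2 × 9.6 × 10^-9) = 15.01 million years.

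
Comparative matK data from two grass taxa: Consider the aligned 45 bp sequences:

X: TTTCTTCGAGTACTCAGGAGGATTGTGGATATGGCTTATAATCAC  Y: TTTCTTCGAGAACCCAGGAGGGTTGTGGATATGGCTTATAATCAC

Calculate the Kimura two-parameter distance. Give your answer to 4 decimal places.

Of 45 sites, 2 differences are transitions and 1 are transversions, so P = 2/45 ≈ 0.044444 and Q = 1/45 ≈ 0.022222.
Under the Kimura two-parameter model, d = −½ ln(1 − 2P − Q) − ¼ ln(1 − 2Q).
1 − 2P − Q = 0.88889, giving −½ ln(0.88889) = 0.058891.
1 − 2Q = 0.955556, giving −¼ ln(0.955556) = 0.011365.
d = 0.058891 + 0.011365 = 0.070256.

0.0703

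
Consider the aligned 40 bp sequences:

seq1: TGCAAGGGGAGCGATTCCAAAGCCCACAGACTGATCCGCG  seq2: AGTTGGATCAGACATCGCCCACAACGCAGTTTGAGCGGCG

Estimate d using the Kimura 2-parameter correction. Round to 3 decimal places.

0.909

Of 40 sites, 6 differences are transitions and 15 are transversions, so P = 6/40 = 0.15 and Q = 15/40 = 0.375.
Under the Kimura two-parameter model, d = −½ ln(1 − 2P − Q) − ¼ ln(1 − 2Q).
1 − 2P − Q = 0.325, giving −½ ln(0.325) = 0.561965.
1 − 2Q = 0.25, giving −¼ ln(0.25) = 0.346574.
d = 0.561965 + 0.346574 = 0.908539.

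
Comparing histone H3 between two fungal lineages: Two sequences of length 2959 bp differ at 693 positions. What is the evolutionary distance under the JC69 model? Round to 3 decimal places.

0.281

p = 693/2959 ≈ 0.234201.
d = −(3/4) ln(1 − 4p/3) = −0.75 ln(1 − 0.312268) = −0.75 ln(0.687732)
  = −0.75 × (-0.374356) = 0.280767 substitutions/site.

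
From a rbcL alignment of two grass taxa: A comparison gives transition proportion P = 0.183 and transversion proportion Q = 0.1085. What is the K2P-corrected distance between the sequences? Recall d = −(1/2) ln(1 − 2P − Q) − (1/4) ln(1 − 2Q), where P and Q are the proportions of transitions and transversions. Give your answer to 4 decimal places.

Under the Kimura two-parameter model, d = −½ ln(1 − 2P − Q) − ¼ ln(1 − 2Q).
1 − 2P − Q = 0.5255, giving −½ ln(0.5255) = 0.321703.
1 − 2Q = 0.783, giving −¼ ln(0.783) = 0.061156.
d = 0.321703 + 0.061156 = 0.382859.

0.3829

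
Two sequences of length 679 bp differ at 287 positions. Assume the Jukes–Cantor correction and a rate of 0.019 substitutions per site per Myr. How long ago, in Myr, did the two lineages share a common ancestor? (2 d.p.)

p = 287/679 ≈ 0.42268.
d = −(3/4) ln(1 − 4p/3) = −0.75 ln(1 − 0.563573) = −0.75 ln(0.436427)
  = −0.75 × (-0.829134) = 0.621851 substitutions/site.
Under a molecular clock d = 2μt, so t = d/(2μ) = 0.621851 / (2 × 0.019) = 16.36 Myr.

16.36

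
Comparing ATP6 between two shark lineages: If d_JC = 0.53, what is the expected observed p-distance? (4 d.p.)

0.3800

p = (3/4)(1 − e^(−4d/3)) = 0.75 × (1 − e^(-0.706667)) = 0.75 × (1 − 0.493286) = 0.380036.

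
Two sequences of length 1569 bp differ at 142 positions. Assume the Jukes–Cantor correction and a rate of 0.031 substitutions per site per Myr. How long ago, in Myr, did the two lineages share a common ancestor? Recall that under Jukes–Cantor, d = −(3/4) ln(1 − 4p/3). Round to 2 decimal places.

p = 142/1569 ≈ 0.090504.
d = −(3/4) ln(1 − 4p/3) = −0.75 ln(1 − 0.120672) = −0.75 ln(0.879328)
  = −0.75 × (-0.128597) = 0.096448 substitutions/site.
Under a molecular clock d = 2μt, so t = d/(2μ) = 0.096448 / (2 × 0.031) = 1.56 Myr.

1.56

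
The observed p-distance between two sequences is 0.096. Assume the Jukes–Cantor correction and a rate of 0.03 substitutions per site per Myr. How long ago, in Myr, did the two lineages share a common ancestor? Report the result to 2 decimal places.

1.71

d = −(3/4) ln(1 − 4p/3) = −0.75 ln(1 − 0.128) = −0.75 ln(0.872)
  = −0.75 × (-0.136966) = 0.102725 substitutions/site.
Under a molecular clock d = 2μt, so t = d/(2μ) = 0.102725 / (2 × 0.03) = 1.71 Myr.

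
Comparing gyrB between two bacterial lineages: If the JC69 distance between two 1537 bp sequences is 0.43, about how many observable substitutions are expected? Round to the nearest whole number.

503

Invert JC69: p = (3/4)(1 − e^(−4d/3)) = 0.75 × (1 − e^(-0.573333)) = 0.75 × (1 − 0.563644) = 0.327267.
Expected differing sites = pL ≈ 0.327267 × 1537 = 503.009379 ≈ 503.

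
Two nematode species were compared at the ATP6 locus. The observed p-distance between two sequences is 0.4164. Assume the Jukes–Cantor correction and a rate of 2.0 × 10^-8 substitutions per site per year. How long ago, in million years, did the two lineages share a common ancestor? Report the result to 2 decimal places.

15.19

d = −(3/4) ln(1 − 4p/3) = −0.75 ln(1 − 0.5552) = −0.75 ln(0.4448)
  = −0.75 × (-0.810131) = 0.607598 substitutions/site.
Under a molecular clock d = 2μt, so t = d/(2μ) = 0.607598 / (2 × 2.0 × 10^-8) = 15.19 million years.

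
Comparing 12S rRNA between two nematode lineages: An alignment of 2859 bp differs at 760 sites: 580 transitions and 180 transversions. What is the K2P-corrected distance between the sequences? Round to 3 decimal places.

0.350

P = 580/2859 ≈ 0.202868 and Q = 180/2859 ≈ 0.062959.
Under the Kimura two-parameter model, d = −½ ln(1 − 2P − Q) − ¼ ln(1 − 2Q).
1 − 2P − Q = 0.531305, giving −½ ln(0.531305) = 0.316210.
1 − 2Q = 0.874082, giving −¼ ln(0.874082) = 0.033645.
d = 0.316210 + 0.033645 = 0.349855.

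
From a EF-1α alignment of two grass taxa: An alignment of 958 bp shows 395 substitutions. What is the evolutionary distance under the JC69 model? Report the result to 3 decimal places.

0.598

p = 395/958 ≈ 0.412317.
d = −(3/4) ln(1 − 4p/3) = −0.75 ln(1 − 0.549756) = −0.75 ln(0.450244)
  = −0.75 × (-0.797966) = 0.598475 substitutions/site.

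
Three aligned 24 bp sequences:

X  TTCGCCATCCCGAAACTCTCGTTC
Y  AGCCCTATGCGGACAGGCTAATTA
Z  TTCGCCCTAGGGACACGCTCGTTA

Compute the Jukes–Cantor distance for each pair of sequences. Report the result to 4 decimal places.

X–Y: 12/24 sites differ → p = 0.5, d = −0.75 ln(1 − 0.666667) = 0.823960 ≈ 0.8240.
X–Z: 7/24 sites differ → p ≈ 0.291667, d = −0.75 ln(1 − 0.388889) = 0.369358 ≈ 0.3694.
Y–Z: 10/24 sites differ → p ≈ 0.416667, d = −0.75 ln(1 − 0.555556) = 0.608198 ≈ 0.6082.

d(X,Y) = 0.8240, d(X,Z) = 0.3694, d(Y,Z) = 0.6082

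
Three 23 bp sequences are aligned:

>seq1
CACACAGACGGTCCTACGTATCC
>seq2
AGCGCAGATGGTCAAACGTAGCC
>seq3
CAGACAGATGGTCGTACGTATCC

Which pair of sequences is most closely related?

seq1 and seq3

seq1–seq2: 7/23 differ, p = 0.304, d = 0.390.
seq1–seq3: 3/23 differ, p = 0.130, d = 0.143.
seq2–seq3: 7/23 differ, p = 0.304, d = 0.390.
The smallest distance is between seq1 and seq3.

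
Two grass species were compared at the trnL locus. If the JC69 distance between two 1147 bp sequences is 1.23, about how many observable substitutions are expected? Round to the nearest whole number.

Invert JC69: p = (3/4)(1 − e^(−4d/3)) = 0.75 × (1 − e^(-1.64)) = 0.75 × (1 − 0.193980) = 0.604515.
Expected differing sites = pL ≈ 0.604515 × 1147 = 693.378705 ≈ 693.

693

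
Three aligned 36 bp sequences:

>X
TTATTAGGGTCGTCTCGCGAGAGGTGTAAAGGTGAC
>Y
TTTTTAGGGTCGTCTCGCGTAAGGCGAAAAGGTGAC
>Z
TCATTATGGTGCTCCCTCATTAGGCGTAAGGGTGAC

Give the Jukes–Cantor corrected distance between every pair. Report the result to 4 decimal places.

X–Y: 5/36 sites differ → p ≈ 0.138889, d = −0.75 ln(1 − 0.185185) = 0.153596 ≈ 0.1536.
X–Z: 11/36 sites differ → p ≈ 0.305556, d = −0.75 ln(1 − 0.407408) = 0.392437 ≈ 0.3924.
Y–Z: 11/36 sites differ → p ≈ 0.305556, d = −0.75 ln(1 − 0.407408) = 0.392437 ≈ 0.3924.

d(X,Y) = 0.1536, d(X,Z) = 0.3924, d(Y,Z) = 0.3924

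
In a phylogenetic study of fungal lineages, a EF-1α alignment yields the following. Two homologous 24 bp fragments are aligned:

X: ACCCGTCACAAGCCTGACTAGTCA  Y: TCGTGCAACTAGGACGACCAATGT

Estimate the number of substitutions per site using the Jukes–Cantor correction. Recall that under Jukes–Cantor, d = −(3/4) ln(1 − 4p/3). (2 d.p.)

The sequences differ at 13 of 24 sites, so p = 13/24 ≈ 0.541667.
d = −(3/4) ln(1 − 4p/3) = −0.75 ln(1 − 0.722223) = −0.75 ln(0.277777)
  = −0.75 × (-1.280937) = 0.960703 substitutions/site.

0.96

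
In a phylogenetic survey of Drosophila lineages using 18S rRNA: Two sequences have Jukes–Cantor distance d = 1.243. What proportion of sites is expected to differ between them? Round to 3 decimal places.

0.607

p = (3/4)(1 − e^(−4d/3)) = 0.75 × (1 − e^(-1.657333)) = 0.75 × (1 − 0.190647) = 0.607015.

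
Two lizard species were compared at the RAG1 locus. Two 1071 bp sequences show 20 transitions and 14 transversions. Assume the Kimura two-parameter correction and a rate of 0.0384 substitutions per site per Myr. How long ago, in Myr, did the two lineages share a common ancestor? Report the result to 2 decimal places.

P = 20/1071 ≈ 0.018674 and Q = 14/1071 ≈ 0.013072.
Under the Kimura two-parameter model, d = −½ ln(1 − 2P − Q) − ¼ ln(1 − 2Q).
1 − 2P − Q = 0.94958, giving −½ ln(0.94958) = 0.025868.
1 − 2Q = 0.973856, giving −¼ ln(0.973856) = 0.006623.
d = 0.025868 + 0.006623 = 0.032491.
Under a molecular clock d = 2μt, so t = d/(2μ) = 0.032491 / (2 × 0.0384) = 0.42 Myr.

0.42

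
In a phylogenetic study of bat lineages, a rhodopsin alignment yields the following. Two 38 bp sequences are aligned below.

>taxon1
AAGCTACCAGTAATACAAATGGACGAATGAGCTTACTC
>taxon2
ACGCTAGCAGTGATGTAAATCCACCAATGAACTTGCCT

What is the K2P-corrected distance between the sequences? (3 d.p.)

0.423

Of 38 sites, 7 differences are transitions and 5 are transversions, so P = 7/38 ≈ 0.184211 and Q = 5/38 ≈ 0.131579.
Under the Kimura two-parameter model, d = −½ ln(1 − 2P − Q) − ¼ ln(1 − 2Q).
1 − 2P − Q = 0.499999, giving −½ ln(0.499999) = 0.346575.
1 − 2Q = 0.736842, giving −¼ ln(0.736842) = 0.076345.
d = 0.346575 + 0.076345 = 0.422920.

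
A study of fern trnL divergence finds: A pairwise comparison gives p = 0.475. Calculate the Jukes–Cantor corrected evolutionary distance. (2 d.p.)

d = −(3/4) ln(1 − 4p/3) = −0.75 ln(1 − 0.633333) = −0.75 ln(0.366667)
  = −0.75 × (-1.003301) = 0.752476 substitutions/site.

0.75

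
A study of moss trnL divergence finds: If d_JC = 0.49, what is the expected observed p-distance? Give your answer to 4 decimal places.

0.3598

p = (3/4)(1 − e^(−4d/3)) = 0.75 × (1 − e^(-0.653333)) = 0.75 × (1 − 0.520309) = 0.359768.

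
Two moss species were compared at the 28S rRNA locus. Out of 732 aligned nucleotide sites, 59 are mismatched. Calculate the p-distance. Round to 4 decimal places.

p = 59/732 = 0.080601… ≈ 0.0806 (to 4 d.p.).

0.0806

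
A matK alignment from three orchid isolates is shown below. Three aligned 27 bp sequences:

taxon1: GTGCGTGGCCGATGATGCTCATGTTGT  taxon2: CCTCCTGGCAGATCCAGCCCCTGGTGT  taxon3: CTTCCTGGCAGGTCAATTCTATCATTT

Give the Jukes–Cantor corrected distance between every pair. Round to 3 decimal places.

d(taxon1,taxon2) = 0.588, d(taxon1,taxon3) = 0.882, d(taxon2,taxon3) = 0.511

taxon1–taxon2: 11/27 sites differ → p ≈ 0.407407, d = −0.75 ln(1 − 0.543209) = 0.587647 ≈ 0.588.
taxon1–taxon3: 14/27 sites differ → p ≈ 0.518519, d = −0.75 ln(1 − 0.691359) = 0.881682 ≈ 0.882.
taxon2–taxon3: 10/27 sites differ → p ≈ 0.37037, d = −0.75 ln(1 − 0.493827) = 0.510658 ≈ 0.511.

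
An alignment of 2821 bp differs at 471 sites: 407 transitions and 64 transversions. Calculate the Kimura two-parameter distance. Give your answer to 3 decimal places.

P = 407/2821 ≈ 0.144275 and Q = 64/2821 ≈ 0.022687.
Under the Kimura two-parameter model, d = −½ ln(1 − 2P − Q) − ¼ ln(1 − 2Q).
1 − 2P − Q = 0.688763, giving −½ ln(0.688763) = 0.186429.
1 − 2Q = 0.954626, giving −¼ ln(0.954626) = 0.011609.
d = 0.186429 + 0.011609 = 0.198038.

0.198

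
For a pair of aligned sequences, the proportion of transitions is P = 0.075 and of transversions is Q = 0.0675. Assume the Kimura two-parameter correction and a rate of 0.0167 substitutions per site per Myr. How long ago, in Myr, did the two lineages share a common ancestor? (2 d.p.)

4.76

Under the Kimura two-parameter model, d = −½ ln(1 − 2P − Q) − ¼ ln(1 − 2Q).
1 − 2P − Q = 0.7825, giving −½ ln(0.7825) = 0.122631.
1 − 2Q = 0.865, giving −¼ ln(0.865) = 0.036256.
d = 0.122631 + 0.036256 = 0.158887.
Under a molecular clock d = 2μt, so t = d/(2μ) = 0.158887 / (2 × 0.0167) = 4.76 Myr.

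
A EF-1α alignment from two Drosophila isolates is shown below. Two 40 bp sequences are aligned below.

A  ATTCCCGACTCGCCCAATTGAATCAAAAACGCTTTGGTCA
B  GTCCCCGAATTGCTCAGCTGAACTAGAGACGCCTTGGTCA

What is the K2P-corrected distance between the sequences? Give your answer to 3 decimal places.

0.441

Of 40 sites, 11 differences are transitions and 1 are transversions, so P = 11/40 = 0.275 and Q = 1/40 = 0.025.
Under the Kimura two-parameter model, d = −½ ln(1 − 2P − Q) − ¼ ln(1 − 2Q).
1 − 2P − Q = 0.425, giving −½ ln(0.425) = 0.427833.
1 − 2Q = 0.95, giving −¼ ln(0.95) = 0.012823.
d = 0.427833 + 0.012823 = 0.440656.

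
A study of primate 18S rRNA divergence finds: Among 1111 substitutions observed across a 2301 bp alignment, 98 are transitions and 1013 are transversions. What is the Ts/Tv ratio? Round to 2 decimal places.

R = 98/1013 = 0.096742… ≈ 0.10 (to 2 d.p.).

0.10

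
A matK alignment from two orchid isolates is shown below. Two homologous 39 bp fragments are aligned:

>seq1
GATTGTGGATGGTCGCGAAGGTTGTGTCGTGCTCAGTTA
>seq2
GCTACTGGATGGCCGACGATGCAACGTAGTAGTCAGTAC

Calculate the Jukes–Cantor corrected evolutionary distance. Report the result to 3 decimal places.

The sequences differ at 17 of 39 sites, so p = 17/39 ≈ 0.435897.
d = −(3/4) ln(1 − 4p/3) = −0.75 ln(1 − 0.581196) = −0.75 ln(0.418804)
  = −0.75 × (-0.870352) = 0.652764 substitutions/site.

0.653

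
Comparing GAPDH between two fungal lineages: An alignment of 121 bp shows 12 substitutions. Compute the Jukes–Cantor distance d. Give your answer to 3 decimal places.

p = 12/121 ≈ 0.099174.
d = −(3/4) ln(1 − 4p/3) = −0.75 ln(1 − 0.132232) = −0.75 ln(0.867768)
  = −0.75 × (-0.141831) = 0.106373 substitutions/site.

0.106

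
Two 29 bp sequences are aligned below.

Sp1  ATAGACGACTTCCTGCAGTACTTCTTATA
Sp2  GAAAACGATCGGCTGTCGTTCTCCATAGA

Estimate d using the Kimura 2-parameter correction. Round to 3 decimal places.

0.697

Of 29 sites, 6 differences are transitions and 7 are transversions, so P = 6/29 ≈ 0.206897 and Q = 7/29 ≈ 0.241379.
Under the Kimura two-parameter model, d = −½ ln(1 − 2P − Q) − ¼ ln(1 − 2Q).
1 − 2P − Q = 0.344827, giving −½ ln(0.344827) = 0.532356.
1 − 2Q = 0.517242, giving −¼ ln(0.517242) = 0.164811.
d = 0.532356 + 0.164811 = 0.697167.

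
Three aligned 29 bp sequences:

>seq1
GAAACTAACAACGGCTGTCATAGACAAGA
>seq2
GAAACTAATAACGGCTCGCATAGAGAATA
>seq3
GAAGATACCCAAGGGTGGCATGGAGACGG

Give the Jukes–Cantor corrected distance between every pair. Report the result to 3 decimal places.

seq1–seq2: 5/29 sites differ → p ≈ 0.172414, d = −0.75 ln(1 − 0.229885) = 0.195912 ≈ 0.196.
seq1–seq3: 11/29 sites differ → p ≈ 0.37931, d = −0.75 ln(1 − 0.505747) = 0.528531 ≈ 0.529.
seq2–seq3: 12/29 sites differ → p ≈ 0.413793, d = −0.75 ln(1 − 0.551724) = 0.601760 ≈ 0.602.

d(seq1,seq2) = 0.196, d(seq1,seq3) = 0.529, d(seq2,seq3) = 0.602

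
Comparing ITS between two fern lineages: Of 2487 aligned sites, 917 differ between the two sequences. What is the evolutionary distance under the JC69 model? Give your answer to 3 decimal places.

p = 917/2487 ≈ 0.368717.
d = −(3/4) ln(1 − 4p/3) = −0.75 ln(1 − 0.491623) = −0.75 ln(0.508377)
  = −0.75 × (-0.676532) = 0.507399 substitutions/site.

0.507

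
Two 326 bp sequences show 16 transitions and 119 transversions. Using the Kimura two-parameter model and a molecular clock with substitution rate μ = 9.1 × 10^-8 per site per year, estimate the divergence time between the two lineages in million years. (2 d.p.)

P = 16/326 ≈ 0.04908 and Q = 119/326 ≈ 0.365031.
Under the Kimura two-parameter model, d = −½ ln(1 − 2P − Q) − ¼ ln(1 − 2Q).
1 − 2P − Q = 0.536809, giving −½ ln(0.536809) = 0.311056.
1 − 2Q = 0.269938, giving −¼ ln(0.269938) = 0.327391.
d = 0.311056 + 0.327391 = 0.638447.
Under a molecular clock d = 2μt, so t = d/(2μ) = 0.638447 / (2 × 9.1 × 10^-8) = 3.51 million years.

3.51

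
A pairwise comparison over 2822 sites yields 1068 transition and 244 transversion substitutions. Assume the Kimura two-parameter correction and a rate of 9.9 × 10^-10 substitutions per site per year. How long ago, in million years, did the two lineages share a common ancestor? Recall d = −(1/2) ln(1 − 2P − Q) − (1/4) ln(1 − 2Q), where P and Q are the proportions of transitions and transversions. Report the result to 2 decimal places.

492.13

P = 1068/2822 ≈ 0.378455 and Q = 244/2822 ≈ 0.086464.
Under the Kimura two-parameter model, d = −½ ln(1 − 2P − Q) − ¼ ln(1 − 2Q).
1 − 2P − Q = 0.156626, giving −½ ln(0.156626) = 0.926947.
1 − 2Q = 0.827072, giving −¼ ln(0.827072) = 0.047466.
d = 0.926947 + 0.047466 = 0.974413.
Under a molecular clock d = 2μt, so t = d/(2μ) = 0.974413 / (2 × 9.9 × 10^-10) = 492.13 million years.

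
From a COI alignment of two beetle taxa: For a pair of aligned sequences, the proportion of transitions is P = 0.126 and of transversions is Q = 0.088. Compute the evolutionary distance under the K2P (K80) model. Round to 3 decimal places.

0.256

Under the Kimura two-parameter model, d = −½ ln(1 − 2P − Q) − ¼ ln(1 − 2Q).
1 − 2P − Q = 0.66, giving −½ ln(0.66) = 0.207758.
1 − 2Q = 0.824, giving −¼ ln(0.824) = 0.048396.
d = 0.207758 + 0.048396 = 0.256154.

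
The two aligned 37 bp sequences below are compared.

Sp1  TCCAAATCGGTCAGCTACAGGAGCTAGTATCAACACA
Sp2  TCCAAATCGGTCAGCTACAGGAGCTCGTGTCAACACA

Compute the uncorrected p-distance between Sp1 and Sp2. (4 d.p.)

The sequences differ at 2 of 37 positions (sites 26, 29).
p = 2/37 = 0.054054… ≈ 0.0541 (to 4 d.p.).

0.0541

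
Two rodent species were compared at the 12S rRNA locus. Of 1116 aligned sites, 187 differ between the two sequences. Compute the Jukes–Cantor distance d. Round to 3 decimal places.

p = 187/1116 ≈ 0.167563.
d = −(3/4) ln(1 − 4p/3) = −0.75 ln(1 − 0.223417) = −0.75 ln(0.776583)
  = −0.75 × (-0.252852) = 0.189639 substitutions/site.

0.190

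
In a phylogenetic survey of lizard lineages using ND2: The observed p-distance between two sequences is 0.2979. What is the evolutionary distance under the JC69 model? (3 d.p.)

0.380

d = −(3/4) ln(1 − 4p/3) = −0.75 ln(1 − 0.3972) = −0.75 ln(0.6028)
  = −0.75 × (-0.506170) = 0.379628 substitutions/site.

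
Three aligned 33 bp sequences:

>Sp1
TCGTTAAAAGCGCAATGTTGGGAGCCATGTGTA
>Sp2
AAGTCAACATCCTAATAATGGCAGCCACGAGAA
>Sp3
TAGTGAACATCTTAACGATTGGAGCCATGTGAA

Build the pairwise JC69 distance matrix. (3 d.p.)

Sp1–Sp2: 13/33 sites differ → p ≈ 0.393939, d = −0.75 ln(1 − 0.525252) = 0.558728 ≈ 0.559.
Sp1–Sp3: 10/33 sites differ → p ≈ 0.30303, d = −0.75 ln(1 − 0.40404) = 0.388186 ≈ 0.388.
Sp2–Sp3: 9/33 sites differ → p ≈ 0.272727, d = −0.75 ln(1 − 0.363636) = 0.338988 ≈ 0.339.

d(Sp1,Sp2) = 0.559, d(Sp1,Sp3) = 0.388, d(Sp2,Sp3) = 0.339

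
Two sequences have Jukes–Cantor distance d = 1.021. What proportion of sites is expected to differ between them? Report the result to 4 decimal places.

0.5578

p = (3/4)(1 − e^(−4d/3)) = 0.75 × (1 − e^(-1.361333)) = 0.75 × (1 − 0.256319) = 0.557761.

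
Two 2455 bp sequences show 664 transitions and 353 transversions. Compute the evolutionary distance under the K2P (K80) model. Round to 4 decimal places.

P = 664/2455 ≈ 0.270468 and Q = 353/2455 ≈ 0.143788.
Under the Kimura two-parameter model, d = −½ ln(1 − 2P − Q) − ¼ ln(1 − 2Q).
1 − 2P − Q = 0.315276, giving −½ ln(0.315276) = 0.577153.
1 − 2Q = 0.712424, giving −¼ ln(0.712424) = 0.084771.
d = 0.577153 + 0.084771 = 0.661924.

0.6619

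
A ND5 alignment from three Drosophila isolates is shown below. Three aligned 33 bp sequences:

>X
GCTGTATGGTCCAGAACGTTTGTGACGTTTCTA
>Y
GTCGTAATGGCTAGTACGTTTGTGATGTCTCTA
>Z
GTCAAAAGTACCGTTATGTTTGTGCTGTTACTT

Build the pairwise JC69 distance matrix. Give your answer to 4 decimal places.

X–Y: 9/33 sites differ → p ≈ 0.272727, d = −0.75 ln(1 − 0.363636) = 0.338988 ≈ 0.3390.
X–Z: 15/33 sites differ → p ≈ 0.454545, d = −0.75 ln(1 − 0.60606) = 0.698667 ≈ 0.6987.
Y–Z: 13/33 sites differ → p ≈ 0.393939, d = −0.75 ln(1 − 0.525252) = 0.558728 ≈ 0.5587.

d(X,Y) = 0.3390, d(X,Z) = 0.6987, d(Y,Z) = 0.5587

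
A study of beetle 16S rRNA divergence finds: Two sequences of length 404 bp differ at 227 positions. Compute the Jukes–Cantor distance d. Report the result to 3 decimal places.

p = 227/404 ≈ 0.561881.
d = −(3/4) ln(1 − 4p/3) = −0.75 ln(1 − 0.749175) = −0.75 ln(0.250825)
  = −0.75 × (-1.383000) = 1.037250 substitutions/site.

1.037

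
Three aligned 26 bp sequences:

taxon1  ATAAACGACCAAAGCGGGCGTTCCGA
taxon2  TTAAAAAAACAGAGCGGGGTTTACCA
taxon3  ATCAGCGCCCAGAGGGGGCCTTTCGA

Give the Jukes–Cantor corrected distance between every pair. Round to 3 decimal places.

taxon1–taxon2: 9/26 sites differ → p ≈ 0.346154, d = −0.75 ln(1 − 0.461539) = 0.464280 ≈ 0.464.
taxon1–taxon3: 7/26 sites differ → p ≈ 0.269231, d = −0.75 ln(1 − 0.358975) = 0.333515 ≈ 0.334.
taxon2–taxon3: 12/26 sites differ → p ≈ 0.461538, d = −0.75 ln(1 − 0.615384) = 0.716632 ≈ 0.717.

d(taxon1,taxon2) = 0.464, d(taxon1,taxon3) = 0.334, d(taxon2,taxon3) = 0.717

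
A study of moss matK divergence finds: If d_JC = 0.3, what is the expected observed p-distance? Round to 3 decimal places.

p = (3/4)(1 − e^(−4d/3)) = 0.75 × (1 − e^(-0.4)) = 0.75 × (1 − 0.670320) = 0.247260.

0.247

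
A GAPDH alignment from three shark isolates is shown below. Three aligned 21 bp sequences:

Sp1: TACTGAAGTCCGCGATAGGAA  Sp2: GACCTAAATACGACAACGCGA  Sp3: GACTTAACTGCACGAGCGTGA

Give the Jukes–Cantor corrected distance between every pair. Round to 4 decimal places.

d(Sp1,Sp2) = 0.8990, d(Sp1,Sp3) = 0.6355, d(Sp2,Sp3) = 0.5319

Sp1–Sp2: 11/21 sites differ → p ≈ 0.52381, d = −0.75 ln(1 − 0.698413) = 0.899023 ≈ 0.8990.
Sp1–Sp3: 9/21 sites differ → p ≈ 0.428571, d = −0.75 ln(1 − 0.571428) = 0.635472 ≈ 0.6355.
Sp2–Sp3: 8/21 sites differ → p ≈ 0.380952, d = −0.75 ln(1 − 0.507936) = 0.531860 ≈ 0.5319.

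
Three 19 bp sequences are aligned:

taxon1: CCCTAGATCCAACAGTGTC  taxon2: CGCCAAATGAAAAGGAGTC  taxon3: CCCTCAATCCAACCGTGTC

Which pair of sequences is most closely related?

taxon1 and taxon3

taxon1–taxon2: 8/19 differ, p = 0.421, d = 0.618.
taxon1–taxon3: 3/19 differ, p = 0.158, d = 0.177.
taxon2–taxon3: 8/19 differ, p = 0.421, d = 0.618.
The smallest distance is between taxon1 and taxon3.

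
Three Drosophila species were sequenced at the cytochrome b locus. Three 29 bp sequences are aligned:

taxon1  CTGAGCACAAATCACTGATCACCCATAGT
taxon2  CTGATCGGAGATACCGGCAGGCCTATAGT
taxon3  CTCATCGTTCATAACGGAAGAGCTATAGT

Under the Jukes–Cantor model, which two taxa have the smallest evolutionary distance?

taxon2 and taxon3

taxon1–taxon2: 12/29 differ, p = 0.414, d = 0.602.
taxon1–taxon3: 12/29 differ, p = 0.414, d = 0.602.
taxon2–taxon3: 8/29 differ, p = 0.276, d = 0.344.
The smallest distance is between taxon2 and taxon3.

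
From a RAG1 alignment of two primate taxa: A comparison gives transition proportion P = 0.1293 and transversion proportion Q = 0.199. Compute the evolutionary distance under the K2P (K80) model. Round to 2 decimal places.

Under the Kimura two-parameter model, d = −½ ln(1 − 2P − Q) − ¼ ln(1 − 2Q).
1 − 2P − Q = 0.5424, giving −½ ln(0.5424) = 0.305876.
1 − 2Q = 0.602, giving −¼ ln(0.602) = 0.126874.
d = 0.305876 + 0.126874 = 0.432750.

0.43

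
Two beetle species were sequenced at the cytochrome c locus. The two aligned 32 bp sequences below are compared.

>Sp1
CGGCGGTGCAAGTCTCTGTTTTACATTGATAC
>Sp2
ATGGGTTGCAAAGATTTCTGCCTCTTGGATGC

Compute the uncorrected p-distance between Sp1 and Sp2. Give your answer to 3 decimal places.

The sequences differ at 16 of 32 positions.
p = 16/32 = 0.500.

0.500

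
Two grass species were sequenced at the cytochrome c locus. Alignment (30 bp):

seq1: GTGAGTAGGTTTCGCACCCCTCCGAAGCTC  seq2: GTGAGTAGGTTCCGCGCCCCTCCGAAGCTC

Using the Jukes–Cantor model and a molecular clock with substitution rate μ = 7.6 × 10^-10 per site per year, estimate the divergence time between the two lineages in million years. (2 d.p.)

The sequences differ at 2 of 30 sites (12, 16), so p = 2/30 ≈ 0.066667.
d = −(3/4) ln(1 − 4p/3) = −0.75 ln(1 − 0.088889) = −0.75 ln(0.911111)
  = −0.75 × (-0.093091) = 0.069818 substitutions/site.
Under a molecular clock d = 2μt, so t = d/(2μ) = 0.069818 / (2 × 7.6 × 10^-10) = 45.93 million years.

45.93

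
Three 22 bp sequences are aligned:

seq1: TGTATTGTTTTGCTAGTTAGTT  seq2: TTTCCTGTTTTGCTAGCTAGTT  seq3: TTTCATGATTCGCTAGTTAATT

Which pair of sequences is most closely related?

seq1–seq2: 4/22 differ, p = 0.182, d = 0.208.
seq1–seq3: 6/22 differ, p = 0.273, d = 0.339.
seq2–seq3: 5/22 differ, p = 0.227, d = 0.271.
The smallest distance is between seq1 and seq2.

seq1 and seq2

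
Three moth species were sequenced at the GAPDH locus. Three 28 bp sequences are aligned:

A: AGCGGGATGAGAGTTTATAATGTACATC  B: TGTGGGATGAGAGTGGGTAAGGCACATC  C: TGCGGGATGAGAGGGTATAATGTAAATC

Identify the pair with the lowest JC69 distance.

A–B: 7/28 differ, p = 0.250, d = 0.304.
A–C: 4/28 differ, p = 0.143, d = 0.158.
B–C: 7/28 differ, p = 0.250, d = 0.304.
The smallest distance is between A and C.

A and C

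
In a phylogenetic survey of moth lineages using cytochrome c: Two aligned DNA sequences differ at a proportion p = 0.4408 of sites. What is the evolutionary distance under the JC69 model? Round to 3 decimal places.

0.665

d = −(3/4) ln(1 − 4p/3) = −0.75 ln(1 − 0.587733) = −0.75 ln(0.412267)
  = −0.75 × (-0.886084) = 0.664563 substitutions/site.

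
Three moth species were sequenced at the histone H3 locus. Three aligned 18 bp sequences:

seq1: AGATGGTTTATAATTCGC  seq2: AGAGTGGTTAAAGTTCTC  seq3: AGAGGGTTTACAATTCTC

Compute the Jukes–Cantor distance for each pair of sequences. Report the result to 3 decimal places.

d(seq1,seq2) = 0.441, d(seq1,seq3) = 0.188, d(seq2,seq3) = 0.264

seq1–seq2: 6/18 sites differ → p ≈ 0.333333, d = −0.75 ln(1 − 0.444444) = 0.440839 ≈ 0.441.
seq1–seq3: 3/18 sites differ → p ≈ 0.166667, d = −0.75 ln(1 − 0.222223) = 0.188487 ≈ 0.188.
seq2–seq3: 4/18 sites differ → p ≈ 0.222222, d = −0.75 ln(1 − 0.296296) = 0.263548 ≈ 0.264.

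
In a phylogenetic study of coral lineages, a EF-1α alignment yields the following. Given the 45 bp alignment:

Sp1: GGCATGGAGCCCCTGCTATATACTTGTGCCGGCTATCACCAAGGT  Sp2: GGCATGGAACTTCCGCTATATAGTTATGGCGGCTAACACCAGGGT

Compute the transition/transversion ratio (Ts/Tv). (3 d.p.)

2.000

Transitions are A↔G and C↔T; transversions are all other mismatches.
Transitions: 6. Transversions: 3.
R = 6/3 = 2.000.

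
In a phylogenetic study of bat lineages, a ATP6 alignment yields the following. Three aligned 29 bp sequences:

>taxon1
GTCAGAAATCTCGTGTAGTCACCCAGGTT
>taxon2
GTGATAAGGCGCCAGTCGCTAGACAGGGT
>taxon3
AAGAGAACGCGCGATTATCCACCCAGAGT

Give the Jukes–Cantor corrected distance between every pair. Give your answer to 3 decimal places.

d(taxon1,taxon2) = 0.683, d(taxon1,taxon3) = 0.602, d(taxon2,taxon3) = 0.602

taxon1–taxon2: 13/29 sites differ → p ≈ 0.448276, d = −0.75 ln(1 − 0.597701) = 0.682920 ≈ 0.683.
taxon1–taxon3: 12/29 sites differ → p ≈ 0.413793, d = −0.75 ln(1 − 0.551724) = 0.601760 ≈ 0.602.
taxon2–taxon3: 12/29 sites differ → p ≈ 0.413793, d = −0.75 ln(1 − 0.551724) = 0.601760 ≈ 0.602.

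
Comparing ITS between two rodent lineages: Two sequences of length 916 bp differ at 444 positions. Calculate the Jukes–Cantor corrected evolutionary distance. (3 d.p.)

0.779

p = 444/916 ≈ 0.484716.
d = −(3/4) ln(1 − 4p/3) = −0.75 ln(1 − 0.646288) = −0.75 ln(0.353712)
  = −0.75 × (-1.039272) = 0.779454 substitutions/site.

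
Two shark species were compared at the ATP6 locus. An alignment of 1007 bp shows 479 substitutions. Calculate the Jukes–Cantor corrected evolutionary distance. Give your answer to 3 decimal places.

0.754

p = 479/1007 ≈ 0.47567.
d = −(3/4) ln(1 − 4p/3) = −0.75 ln(1 − 0.634227) = −0.75 ln(0.365773)
  = −0.75 × (-1.005742) = 0.754307 substitutions/site.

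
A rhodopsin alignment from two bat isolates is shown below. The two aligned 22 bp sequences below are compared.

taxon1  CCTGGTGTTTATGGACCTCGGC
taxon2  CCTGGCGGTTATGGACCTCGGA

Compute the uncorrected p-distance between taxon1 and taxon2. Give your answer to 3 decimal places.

The sequences differ at 3 of 22 positions (sites 6, 8, 22).
p = 3/22 = 0.136363… ≈ 0.136 (to 3 d.p.).

0.136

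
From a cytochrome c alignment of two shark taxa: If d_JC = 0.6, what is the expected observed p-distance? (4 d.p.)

p = (3/4)(1 − e^(−4d/3)) = 0.75 × (1 − e^(-0.8)) = 0.75 × (1 − 0.449329) = 0.413003.

0.4130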